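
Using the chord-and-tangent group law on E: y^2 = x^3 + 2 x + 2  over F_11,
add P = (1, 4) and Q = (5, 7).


P != Q, so use the chord formula.
s = (y2 - y1) / (x2 - x1) = (3) / (4) mod 11 = 9
x3 = s^2 - x1 - x2 mod 11 = 9^2 - 1 - 5 = 9
y3 = s (x1 - x3) - y1 mod 11 = 9 * (1 - 9) - 4 = 1

P + Q = (9, 1)


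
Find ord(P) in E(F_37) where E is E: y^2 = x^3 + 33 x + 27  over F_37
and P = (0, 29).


Compute successive multiples of P until we hit O:
  1P = (0, 29)
  2P = (7, 34)
  3P = (29, 19)
  4P = (35, 29)
  5P = (2, 8)
  6P = (25, 30)
  7P = (21, 19)
  8P = (32, 25)
  ... (continuing to 23P)
  23P = O

ord(P) = 23


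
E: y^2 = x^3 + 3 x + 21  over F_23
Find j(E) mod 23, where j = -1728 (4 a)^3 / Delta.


Delta = -16(4 a^3 + 27 b^2) mod 23 = 17
-1728 * (4 a)^3 = -1728 * (4*3)^3 mod 23 = 14
j = 14 * 17^(-1) mod 23 = 13

j = 13 (mod 23)


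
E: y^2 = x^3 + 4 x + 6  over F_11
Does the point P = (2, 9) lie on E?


Check whether y^2 = x^3 + 4 x + 6 (mod 11) for (x, y) = (2, 9).
LHS: y^2 = 9^2 mod 11 = 4
RHS: x^3 + 4 x + 6 = 2^3 + 4*2 + 6 mod 11 = 0
LHS != RHS

No, not on the curve


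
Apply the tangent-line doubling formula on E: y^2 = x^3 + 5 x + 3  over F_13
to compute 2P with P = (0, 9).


Doubling: s = (3 x1^2 + a) / (2 y1)
s = (3*0^2 + 5) / (2*9) mod 13 = 1
x3 = s^2 - 2 x1 mod 13 = 1^2 - 2*0 = 1
y3 = s (x1 - x3) - y1 mod 13 = 1 * (0 - 1) - 9 = 3

2P = (1, 3)


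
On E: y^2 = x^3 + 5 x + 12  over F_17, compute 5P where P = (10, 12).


k = 5 = 101_2 (binary, LSB first: 101)
Double-and-add from P = (10, 12):
  bit 0 = 1: acc = O + (10, 12) = (10, 12)
  bit 1 = 0: acc unchanged = (10, 12)
  bit 2 = 1: acc = (10, 12) + (11, 15) = (5, 3)

5P = (5, 3)


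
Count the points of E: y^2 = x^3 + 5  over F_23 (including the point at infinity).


For each x in F_23, count y with y^2 = x^3 + 0 x + 5 mod 23:
  x = 1: RHS = 6, y in [11, 12]  -> 2 point(s)
  x = 2: RHS = 13, y in [6, 17]  -> 2 point(s)
  x = 3: RHS = 9, y in [3, 20]  -> 2 point(s)
  x = 4: RHS = 0, y in [0]  -> 1 point(s)
  x = 7: RHS = 3, y in [7, 16]  -> 2 point(s)
  x = 10: RHS = 16, y in [4, 19]  -> 2 point(s)
  x = 11: RHS = 2, y in [5, 18]  -> 2 point(s)
  x = 12: RHS = 8, y in [10, 13]  -> 2 point(s)
  x = 14: RHS = 12, y in [9, 14]  -> 2 point(s)
  x = 18: RHS = 18, y in [8, 15]  -> 2 point(s)
  x = 20: RHS = 1, y in [1, 22]  -> 2 point(s)
  x = 22: RHS = 4, y in [2, 21]  -> 2 point(s)
Affine points: 23. Add the point at infinity: total = 24.

#E(F_23) = 24


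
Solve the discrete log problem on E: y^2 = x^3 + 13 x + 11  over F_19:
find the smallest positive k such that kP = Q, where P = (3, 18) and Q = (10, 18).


Enumerate multiples of P until we hit Q = (10, 18):
  1P = (3, 18)
  2P = (14, 12)
  3P = (18, 4)
  4P = (15, 16)
  5P = (10, 18)
Match found at i = 5.

k = 5


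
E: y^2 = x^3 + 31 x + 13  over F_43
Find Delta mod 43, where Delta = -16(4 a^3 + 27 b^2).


4 a^3 + 27 b^2 = 4*31^3 + 27*13^2 = 119164 + 4563 = 123727
Delta = -16 * (123727) = -1979632
Delta mod 43 = 2

Delta = 2 (mod 43)


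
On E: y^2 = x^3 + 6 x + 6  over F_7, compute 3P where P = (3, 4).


k = 3 = 11_2 (binary, LSB first: 11)
Double-and-add from P = (3, 4):
  bit 0 = 1: acc = O + (3, 4) = (3, 4)
  bit 1 = 1: acc = (3, 4) + (5, 0) = (3, 3)

3P = (3, 3)


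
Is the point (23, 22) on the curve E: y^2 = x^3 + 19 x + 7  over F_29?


Check whether y^2 = x^3 + 19 x + 7 (mod 29) for (x, y) = (23, 22).
LHS: y^2 = 22^2 mod 29 = 20
RHS: x^3 + 19 x + 7 = 23^3 + 19*23 + 7 mod 29 = 25
LHS != RHS

No, not on the curve


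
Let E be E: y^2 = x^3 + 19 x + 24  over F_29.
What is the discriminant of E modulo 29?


4 a^3 + 27 b^2 = 4*19^3 + 27*24^2 = 27436 + 15552 = 42988
Delta = -16 * (42988) = -687808
Delta mod 29 = 14

Delta = 14 (mod 29)


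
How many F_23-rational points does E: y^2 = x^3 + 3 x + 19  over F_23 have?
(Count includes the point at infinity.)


For each x in F_23, count y with y^2 = x^3 + 3 x + 19 mod 23:
  x = 1: RHS = 0, y in [0]  -> 1 point(s)
  x = 3: RHS = 9, y in [3, 20]  -> 2 point(s)
  x = 4: RHS = 3, y in [7, 16]  -> 2 point(s)
  x = 6: RHS = 0, y in [0]  -> 1 point(s)
  x = 8: RHS = 3, y in [7, 16]  -> 2 point(s)
  x = 9: RHS = 16, y in [4, 19]  -> 2 point(s)
  x = 11: RHS = 3, y in [7, 16]  -> 2 point(s)
  x = 12: RHS = 12, y in [9, 14]  -> 2 point(s)
  x = 13: RHS = 1, y in [1, 22]  -> 2 point(s)
  x = 15: RHS = 12, y in [9, 14]  -> 2 point(s)
  x = 16: RHS = 0, y in [0]  -> 1 point(s)
  x = 19: RHS = 12, y in [9, 14]  -> 2 point(s)
  x = 20: RHS = 6, y in [11, 12]  -> 2 point(s)
Affine points: 23. Add the point at infinity: total = 24.

#E(F_23) = 24


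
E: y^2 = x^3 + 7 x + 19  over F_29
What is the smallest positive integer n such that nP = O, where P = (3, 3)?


Compute successive multiples of P until we hit O:
  1P = (3, 3)
  2P = (10, 25)
  3P = (17, 11)
  4P = (4, 13)
  5P = (6, 25)
  6P = (19, 15)
  7P = (13, 4)
  8P = (22, 27)
  ... (continuing to 18P)
  18P = O

ord(P) = 18


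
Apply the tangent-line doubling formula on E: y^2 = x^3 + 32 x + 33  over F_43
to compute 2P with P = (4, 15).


Doubling: s = (3 x1^2 + a) / (2 y1)
s = (3*4^2 + 32) / (2*15) mod 43 = 17
x3 = s^2 - 2 x1 mod 43 = 17^2 - 2*4 = 23
y3 = s (x1 - x3) - y1 mod 43 = 17 * (4 - 23) - 15 = 6

2P = (23, 6)


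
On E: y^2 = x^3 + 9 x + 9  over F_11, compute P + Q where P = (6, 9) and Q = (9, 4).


P != Q, so use the chord formula.
s = (y2 - y1) / (x2 - x1) = (6) / (3) mod 11 = 2
x3 = s^2 - x1 - x2 mod 11 = 2^2 - 6 - 9 = 0
y3 = s (x1 - x3) - y1 mod 11 = 2 * (6 - 0) - 9 = 3

P + Q = (0, 3)


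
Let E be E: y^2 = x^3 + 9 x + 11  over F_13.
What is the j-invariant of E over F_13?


Delta = -16(4 a^3 + 27 b^2) mod 13 = 2
-1728 * (4 a)^3 = -1728 * (4*9)^3 mod 13 = 12
j = 12 * 2^(-1) mod 13 = 6

j = 6 (mod 13)


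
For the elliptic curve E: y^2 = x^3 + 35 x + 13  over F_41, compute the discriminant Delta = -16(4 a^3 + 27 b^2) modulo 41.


4 a^3 + 27 b^2 = 4*35^3 + 27*13^2 = 171500 + 4563 = 176063
Delta = -16 * (176063) = -2817008
Delta mod 41 = 20

Delta = 20 (mod 41)


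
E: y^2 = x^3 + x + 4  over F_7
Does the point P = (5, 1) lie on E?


Check whether y^2 = x^3 + 1 x + 4 (mod 7) for (x, y) = (5, 1).
LHS: y^2 = 1^2 mod 7 = 1
RHS: x^3 + 1 x + 4 = 5^3 + 1*5 + 4 mod 7 = 1
LHS = RHS

Yes, on the curve


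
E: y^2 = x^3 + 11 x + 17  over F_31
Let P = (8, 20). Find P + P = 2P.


Doubling: s = (3 x1^2 + a) / (2 y1)
s = (3*8^2 + 11) / (2*20) mod 31 = 26
x3 = s^2 - 2 x1 mod 31 = 26^2 - 2*8 = 9
y3 = s (x1 - x3) - y1 mod 31 = 26 * (8 - 9) - 20 = 16

2P = (9, 16)


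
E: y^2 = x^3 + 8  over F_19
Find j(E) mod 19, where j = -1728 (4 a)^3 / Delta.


Delta = -16(4 a^3 + 27 b^2) mod 19 = 16
-1728 * (4 a)^3 = -1728 * (4*0)^3 mod 19 = 0
j = 0 * 16^(-1) mod 19 = 0

j = 0 (mod 19)


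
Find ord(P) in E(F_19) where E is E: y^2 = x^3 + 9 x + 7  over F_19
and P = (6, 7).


Compute successive multiples of P until we hit O:
  1P = (6, 7)
  2P = (18, 4)
  3P = (1, 6)
  4P = (9, 0)
  5P = (1, 13)
  6P = (18, 15)
  7P = (6, 12)
  8P = O

ord(P) = 8


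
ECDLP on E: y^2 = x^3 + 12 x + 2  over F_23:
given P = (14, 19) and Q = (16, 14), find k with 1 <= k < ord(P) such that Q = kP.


Enumerate multiples of P until we hit Q = (16, 14):
  1P = (14, 19)
  2P = (8, 14)
  3P = (10, 15)
  4P = (0, 18)
  5P = (11, 19)
  6P = (21, 4)
  7P = (17, 17)
  8P = (18, 22)
  9P = (16, 14)
Match found at i = 9.

k = 9


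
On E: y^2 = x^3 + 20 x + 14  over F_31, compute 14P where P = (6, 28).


k = 14 = 1110_2 (binary, LSB first: 0111)
Double-and-add from P = (6, 28):
  bit 0 = 0: acc unchanged = O
  bit 1 = 1: acc = O + (16, 20) = (16, 20)
  bit 2 = 1: acc = (16, 20) + (3, 16) = (22, 2)
  bit 3 = 1: acc = (22, 2) + (2, 0) = (16, 11)

14P = (16, 11)


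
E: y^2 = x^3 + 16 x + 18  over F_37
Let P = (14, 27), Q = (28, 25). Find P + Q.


P != Q, so use the chord formula.
s = (y2 - y1) / (x2 - x1) = (35) / (14) mod 37 = 21
x3 = s^2 - x1 - x2 mod 37 = 21^2 - 14 - 28 = 29
y3 = s (x1 - x3) - y1 mod 37 = 21 * (14 - 29) - 27 = 28

P + Q = (29, 28)


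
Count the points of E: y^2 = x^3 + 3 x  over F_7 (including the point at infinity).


For each x in F_7, count y with y^2 = x^3 + 3 x + 0 mod 7:
  x = 0: RHS = 0, y in [0]  -> 1 point(s)
  x = 1: RHS = 4, y in [2, 5]  -> 2 point(s)
  x = 2: RHS = 0, y in [0]  -> 1 point(s)
  x = 3: RHS = 1, y in [1, 6]  -> 2 point(s)
  x = 5: RHS = 0, y in [0]  -> 1 point(s)
Affine points: 7. Add the point at infinity: total = 8.

#E(F_7) = 8


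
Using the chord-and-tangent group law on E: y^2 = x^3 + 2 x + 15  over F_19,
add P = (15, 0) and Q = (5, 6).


P != Q, so use the chord formula.
s = (y2 - y1) / (x2 - x1) = (6) / (9) mod 19 = 7
x3 = s^2 - x1 - x2 mod 19 = 7^2 - 15 - 5 = 10
y3 = s (x1 - x3) - y1 mod 19 = 7 * (15 - 10) - 0 = 16

P + Q = (10, 16)


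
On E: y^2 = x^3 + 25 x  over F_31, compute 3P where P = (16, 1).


k = 3 = 11_2 (binary, LSB first: 11)
Double-and-add from P = (16, 1):
  bit 0 = 1: acc = O + (16, 1) = (16, 1)
  bit 1 = 1: acc = (16, 1) + (18, 12) = (4, 3)

3P = (4, 3)


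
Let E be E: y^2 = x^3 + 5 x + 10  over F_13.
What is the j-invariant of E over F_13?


Delta = -16(4 a^3 + 27 b^2) mod 13 = 7
-1728 * (4 a)^3 = -1728 * (4*5)^3 mod 13 = 5
j = 5 * 7^(-1) mod 13 = 10

j = 10 (mod 13)


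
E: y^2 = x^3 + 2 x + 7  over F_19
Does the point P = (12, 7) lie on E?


Check whether y^2 = x^3 + 2 x + 7 (mod 19) for (x, y) = (12, 7).
LHS: y^2 = 7^2 mod 19 = 11
RHS: x^3 + 2 x + 7 = 12^3 + 2*12 + 7 mod 19 = 11
LHS = RHS

Yes, on the curve


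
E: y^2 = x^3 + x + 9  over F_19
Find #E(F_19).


For each x in F_19, count y with y^2 = x^3 + 1 x + 9 mod 19:
  x = 0: RHS = 9, y in [3, 16]  -> 2 point(s)
  x = 1: RHS = 11, y in [7, 12]  -> 2 point(s)
  x = 2: RHS = 0, y in [0]  -> 1 point(s)
  x = 3: RHS = 1, y in [1, 18]  -> 2 point(s)
  x = 4: RHS = 1, y in [1, 18]  -> 2 point(s)
  x = 5: RHS = 6, y in [5, 14]  -> 2 point(s)
  x = 7: RHS = 17, y in [6, 13]  -> 2 point(s)
  x = 8: RHS = 16, y in [4, 15]  -> 2 point(s)
  x = 9: RHS = 6, y in [5, 14]  -> 2 point(s)
  x = 12: RHS = 1, y in [1, 18]  -> 2 point(s)
  x = 15: RHS = 17, y in [6, 13]  -> 2 point(s)
  x = 16: RHS = 17, y in [6, 13]  -> 2 point(s)
  x = 18: RHS = 7, y in [8, 11]  -> 2 point(s)
Affine points: 25. Add the point at infinity: total = 26.

#E(F_19) = 26


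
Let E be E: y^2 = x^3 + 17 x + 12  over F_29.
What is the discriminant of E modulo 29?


4 a^3 + 27 b^2 = 4*17^3 + 27*12^2 = 19652 + 3888 = 23540
Delta = -16 * (23540) = -376640
Delta mod 29 = 12

Delta = 12 (mod 29)


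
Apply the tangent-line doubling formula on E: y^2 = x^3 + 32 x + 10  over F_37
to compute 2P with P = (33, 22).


Doubling: s = (3 x1^2 + a) / (2 y1)
s = (3*33^2 + 32) / (2*22) mod 37 = 22
x3 = s^2 - 2 x1 mod 37 = 22^2 - 2*33 = 11
y3 = s (x1 - x3) - y1 mod 37 = 22 * (33 - 11) - 22 = 18

2P = (11, 18)


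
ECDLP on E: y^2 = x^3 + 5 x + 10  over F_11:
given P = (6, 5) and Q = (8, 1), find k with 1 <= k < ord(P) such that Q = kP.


Enumerate multiples of P until we hit Q = (8, 1):
  1P = (6, 5)
  2P = (8, 1)
Match found at i = 2.

k = 2


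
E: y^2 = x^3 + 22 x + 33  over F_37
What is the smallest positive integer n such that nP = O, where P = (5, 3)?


Compute successive multiples of P until we hit O:
  1P = (5, 3)
  2P = (16, 35)
  3P = (0, 25)
  4P = (4, 0)
  5P = (0, 12)
  6P = (16, 2)
  7P = (5, 34)
  8P = O

ord(P) = 8


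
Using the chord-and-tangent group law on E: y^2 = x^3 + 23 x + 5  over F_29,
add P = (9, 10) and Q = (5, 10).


P != Q, so use the chord formula.
s = (y2 - y1) / (x2 - x1) = (0) / (25) mod 29 = 0
x3 = s^2 - x1 - x2 mod 29 = 0^2 - 9 - 5 = 15
y3 = s (x1 - x3) - y1 mod 29 = 0 * (9 - 15) - 10 = 19

P + Q = (15, 19)


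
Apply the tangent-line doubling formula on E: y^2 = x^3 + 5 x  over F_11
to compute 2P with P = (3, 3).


Doubling: s = (3 x1^2 + a) / (2 y1)
s = (3*3^2 + 5) / (2*3) mod 11 = 9
x3 = s^2 - 2 x1 mod 11 = 9^2 - 2*3 = 9
y3 = s (x1 - x3) - y1 mod 11 = 9 * (3 - 9) - 3 = 9

2P = (9, 9)


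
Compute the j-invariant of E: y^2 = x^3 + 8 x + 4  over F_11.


Delta = -16(4 a^3 + 27 b^2) mod 11 = 8
-1728 * (4 a)^3 = -1728 * (4*8)^3 mod 11 = 1
j = 1 * 8^(-1) mod 11 = 7

j = 7 (mod 11)


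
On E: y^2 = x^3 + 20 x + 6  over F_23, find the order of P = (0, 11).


Compute successive multiples of P until we hit O:
  1P = (0, 11)
  2P = (9, 8)
  3P = (9, 15)
  4P = (0, 12)
  5P = O

ord(P) = 5


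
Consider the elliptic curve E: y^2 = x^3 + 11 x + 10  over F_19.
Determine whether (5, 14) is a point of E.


Check whether y^2 = x^3 + 11 x + 10 (mod 19) for (x, y) = (5, 14).
LHS: y^2 = 14^2 mod 19 = 6
RHS: x^3 + 11 x + 10 = 5^3 + 11*5 + 10 mod 19 = 0
LHS != RHS

No, not on the curve


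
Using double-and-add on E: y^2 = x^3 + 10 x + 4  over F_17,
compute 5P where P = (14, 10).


k = 5 = 101_2 (binary, LSB first: 101)
Double-and-add from P = (14, 10):
  bit 0 = 1: acc = O + (14, 10) = (14, 10)
  bit 1 = 0: acc unchanged = (14, 10)
  bit 2 = 1: acc = (14, 10) + (11, 0) = (5, 3)

5P = (5, 3)


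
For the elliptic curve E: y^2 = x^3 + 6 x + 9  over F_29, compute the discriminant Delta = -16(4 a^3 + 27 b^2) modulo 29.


4 a^3 + 27 b^2 = 4*6^3 + 27*9^2 = 864 + 2187 = 3051
Delta = -16 * (3051) = -48816
Delta mod 29 = 20

Delta = 20 (mod 29)


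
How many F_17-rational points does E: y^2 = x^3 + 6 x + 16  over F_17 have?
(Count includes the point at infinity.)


For each x in F_17, count y with y^2 = x^3 + 6 x + 16 mod 17:
  x = 0: RHS = 16, y in [4, 13]  -> 2 point(s)
  x = 2: RHS = 2, y in [6, 11]  -> 2 point(s)
  x = 4: RHS = 2, y in [6, 11]  -> 2 point(s)
  x = 5: RHS = 1, y in [1, 16]  -> 2 point(s)
  x = 6: RHS = 13, y in [8, 9]  -> 2 point(s)
  x = 8: RHS = 15, y in [7, 10]  -> 2 point(s)
  x = 9: RHS = 0, y in [0]  -> 1 point(s)
  x = 11: RHS = 2, y in [6, 11]  -> 2 point(s)
  x = 13: RHS = 13, y in [8, 9]  -> 2 point(s)
  x = 15: RHS = 13, y in [8, 9]  -> 2 point(s)
  x = 16: RHS = 9, y in [3, 14]  -> 2 point(s)
Affine points: 21. Add the point at infinity: total = 22.

#E(F_17) = 22


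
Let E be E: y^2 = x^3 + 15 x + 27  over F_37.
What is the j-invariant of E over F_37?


Delta = -16(4 a^3 + 27 b^2) mod 37 = 22
-1728 * (4 a)^3 = -1728 * (4*15)^3 mod 37 = 8
j = 8 * 22^(-1) mod 37 = 34

j = 34 (mod 37)


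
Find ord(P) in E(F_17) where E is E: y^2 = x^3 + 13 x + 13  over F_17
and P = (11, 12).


Compute successive multiples of P until we hit O:
  1P = (11, 12)
  2P = (10, 15)
  3P = (5, 4)
  4P = (16, 4)
  5P = (15, 8)
  6P = (9, 3)
  7P = (13, 13)
  8P = (6, 16)
  ... (continuing to 24P)
  24P = O

ord(P) = 24


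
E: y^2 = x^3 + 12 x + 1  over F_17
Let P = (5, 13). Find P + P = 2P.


Doubling: s = (3 x1^2 + a) / (2 y1)
s = (3*5^2 + 12) / (2*13) mod 17 = 4
x3 = s^2 - 2 x1 mod 17 = 4^2 - 2*5 = 6
y3 = s (x1 - x3) - y1 mod 17 = 4 * (5 - 6) - 13 = 0

2P = (6, 0)


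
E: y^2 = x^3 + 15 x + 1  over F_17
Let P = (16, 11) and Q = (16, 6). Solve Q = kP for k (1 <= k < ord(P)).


Enumerate multiples of P until we hit Q = (16, 6):
  1P = (16, 11)
  2P = (0, 16)
  3P = (9, 7)
  4P = (1, 0)
  5P = (9, 10)
  6P = (0, 1)
  7P = (16, 6)
Match found at i = 7.

k = 7


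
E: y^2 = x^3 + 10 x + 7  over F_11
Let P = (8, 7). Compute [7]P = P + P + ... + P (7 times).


k = 7 = 111_2 (binary, LSB first: 111)
Double-and-add from P = (8, 7):
  bit 0 = 1: acc = O + (8, 7) = (8, 7)
  bit 1 = 1: acc = (8, 7) + (9, 10) = (3, 8)
  bit 2 = 1: acc = (3, 8) + (4, 1) = (9, 1)

7P = (9, 1)


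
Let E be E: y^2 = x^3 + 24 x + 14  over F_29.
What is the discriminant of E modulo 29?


4 a^3 + 27 b^2 = 4*24^3 + 27*14^2 = 55296 + 5292 = 60588
Delta = -16 * (60588) = -969408
Delta mod 29 = 4

Delta = 4 (mod 29)


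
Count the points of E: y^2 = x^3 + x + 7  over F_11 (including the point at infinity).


For each x in F_11, count y with y^2 = x^3 + 1 x + 7 mod 11:
  x = 1: RHS = 9, y in [3, 8]  -> 2 point(s)
  x = 3: RHS = 4, y in [2, 9]  -> 2 point(s)
  x = 4: RHS = 9, y in [3, 8]  -> 2 point(s)
  x = 5: RHS = 5, y in [4, 7]  -> 2 point(s)
  x = 6: RHS = 9, y in [3, 8]  -> 2 point(s)
  x = 7: RHS = 5, y in [4, 7]  -> 2 point(s)
  x = 10: RHS = 5, y in [4, 7]  -> 2 point(s)
Affine points: 14. Add the point at infinity: total = 15.

#E(F_11) = 15


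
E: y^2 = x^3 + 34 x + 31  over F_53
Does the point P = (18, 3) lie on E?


Check whether y^2 = x^3 + 34 x + 31 (mod 53) for (x, y) = (18, 3).
LHS: y^2 = 3^2 mod 53 = 9
RHS: x^3 + 34 x + 31 = 18^3 + 34*18 + 31 mod 53 = 9
LHS = RHS

Yes, on the curve


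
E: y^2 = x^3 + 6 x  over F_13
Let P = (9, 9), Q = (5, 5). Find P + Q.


P != Q, so use the chord formula.
s = (y2 - y1) / (x2 - x1) = (9) / (9) mod 13 = 1
x3 = s^2 - x1 - x2 mod 13 = 1^2 - 9 - 5 = 0
y3 = s (x1 - x3) - y1 mod 13 = 1 * (9 - 0) - 9 = 0

P + Q = (0, 0)


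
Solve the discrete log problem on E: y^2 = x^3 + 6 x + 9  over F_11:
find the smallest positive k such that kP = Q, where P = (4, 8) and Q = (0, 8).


Enumerate multiples of P until we hit Q = (0, 8):
  1P = (4, 8)
  2P = (7, 8)
  3P = (0, 3)
  4P = (1, 4)
  5P = (9, 0)
  6P = (1, 7)
  7P = (0, 8)
Match found at i = 7.

k = 7


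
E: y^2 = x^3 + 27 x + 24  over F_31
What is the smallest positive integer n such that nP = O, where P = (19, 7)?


Compute successive multiples of P until we hit O:
  1P = (19, 7)
  2P = (9, 2)
  3P = (11, 28)
  4P = (20, 15)
  5P = (25, 7)
  6P = (18, 24)
  7P = (4, 17)
  8P = (5, 25)
  ... (continuing to 33P)
  33P = O

ord(P) = 33


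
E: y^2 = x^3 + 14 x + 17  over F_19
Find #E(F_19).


For each x in F_19, count y with y^2 = x^3 + 14 x + 17 mod 19:
  x = 0: RHS = 17, y in [6, 13]  -> 2 point(s)
  x = 4: RHS = 4, y in [2, 17]  -> 2 point(s)
  x = 9: RHS = 17, y in [6, 13]  -> 2 point(s)
  x = 10: RHS = 17, y in [6, 13]  -> 2 point(s)
  x = 11: RHS = 1, y in [1, 18]  -> 2 point(s)
  x = 15: RHS = 11, y in [7, 12]  -> 2 point(s)
  x = 16: RHS = 5, y in [9, 10]  -> 2 point(s)
  x = 17: RHS = 0, y in [0]  -> 1 point(s)
Affine points: 15. Add the point at infinity: total = 16.

#E(F_19) = 16


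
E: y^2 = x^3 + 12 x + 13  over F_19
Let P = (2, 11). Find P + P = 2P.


Doubling: s = (3 x1^2 + a) / (2 y1)
s = (3*2^2 + 12) / (2*11) mod 19 = 8
x3 = s^2 - 2 x1 mod 19 = 8^2 - 2*2 = 3
y3 = s (x1 - x3) - y1 mod 19 = 8 * (2 - 3) - 11 = 0

2P = (3, 0)


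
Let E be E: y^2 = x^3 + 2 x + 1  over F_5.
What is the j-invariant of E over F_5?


Delta = -16(4 a^3 + 27 b^2) mod 5 = 1
-1728 * (4 a)^3 = -1728 * (4*2)^3 mod 5 = 4
j = 4 * 1^(-1) mod 5 = 4

j = 4 (mod 5)


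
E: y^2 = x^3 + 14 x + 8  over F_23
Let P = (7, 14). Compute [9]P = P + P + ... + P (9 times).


k = 9 = 1001_2 (binary, LSB first: 1001)
Double-and-add from P = (7, 14):
  bit 0 = 1: acc = O + (7, 14) = (7, 14)
  bit 1 = 0: acc unchanged = (7, 14)
  bit 2 = 0: acc unchanged = (7, 14)
  bit 3 = 1: acc = (7, 14) + (3, 10) = (14, 2)

9P = (14, 2)


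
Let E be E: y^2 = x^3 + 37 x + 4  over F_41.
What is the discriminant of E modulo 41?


4 a^3 + 27 b^2 = 4*37^3 + 27*4^2 = 202612 + 432 = 203044
Delta = -16 * (203044) = -3248704
Delta mod 41 = 13

Delta = 13 (mod 41)


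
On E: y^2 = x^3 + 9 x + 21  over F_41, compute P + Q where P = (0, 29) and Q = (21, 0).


P != Q, so use the chord formula.
s = (y2 - y1) / (x2 - x1) = (12) / (21) mod 41 = 24
x3 = s^2 - x1 - x2 mod 41 = 24^2 - 0 - 21 = 22
y3 = s (x1 - x3) - y1 mod 41 = 24 * (0 - 22) - 29 = 17

P + Q = (22, 17)


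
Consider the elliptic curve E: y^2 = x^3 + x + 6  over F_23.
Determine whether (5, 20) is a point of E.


Check whether y^2 = x^3 + 1 x + 6 (mod 23) for (x, y) = (5, 20).
LHS: y^2 = 20^2 mod 23 = 9
RHS: x^3 + 1 x + 6 = 5^3 + 1*5 + 6 mod 23 = 21
LHS != RHS

No, not on the curve


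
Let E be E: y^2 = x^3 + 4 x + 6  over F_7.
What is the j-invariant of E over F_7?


Delta = -16(4 a^3 + 27 b^2) mod 7 = 1
-1728 * (4 a)^3 = -1728 * (4*4)^3 mod 7 = 1
j = 1 * 1^(-1) mod 7 = 1

j = 1 (mod 7)


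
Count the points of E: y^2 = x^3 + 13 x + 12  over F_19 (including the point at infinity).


For each x in F_19, count y with y^2 = x^3 + 13 x + 12 mod 19:
  x = 1: RHS = 7, y in [8, 11]  -> 2 point(s)
  x = 7: RHS = 9, y in [3, 16]  -> 2 point(s)
  x = 8: RHS = 1, y in [1, 18]  -> 2 point(s)
  x = 11: RHS = 4, y in [2, 17]  -> 2 point(s)
  x = 17: RHS = 16, y in [4, 15]  -> 2 point(s)
  x = 18: RHS = 17, y in [6, 13]  -> 2 point(s)
Affine points: 12. Add the point at infinity: total = 13.

#E(F_19) = 13


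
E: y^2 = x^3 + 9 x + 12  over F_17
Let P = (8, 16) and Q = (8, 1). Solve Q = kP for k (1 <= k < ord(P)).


Enumerate multiples of P until we hit Q = (8, 1):
  1P = (8, 16)
  2P = (16, 6)
  3P = (2, 2)
  4P = (3, 7)
  5P = (14, 14)
  6P = (14, 3)
  7P = (3, 10)
  8P = (2, 15)
  9P = (16, 11)
  10P = (8, 1)
Match found at i = 10.

k = 10


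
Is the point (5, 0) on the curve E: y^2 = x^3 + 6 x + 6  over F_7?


Check whether y^2 = x^3 + 6 x + 6 (mod 7) for (x, y) = (5, 0).
LHS: y^2 = 0^2 mod 7 = 0
RHS: x^3 + 6 x + 6 = 5^3 + 6*5 + 6 mod 7 = 0
LHS = RHS

Yes, on the curve


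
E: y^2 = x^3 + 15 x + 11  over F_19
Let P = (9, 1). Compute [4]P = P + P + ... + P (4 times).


k = 4 = 100_2 (binary, LSB first: 001)
Double-and-add from P = (9, 1):
  bit 0 = 0: acc unchanged = O
  bit 1 = 0: acc unchanged = O
  bit 2 = 1: acc = O + (2, 12) = (2, 12)

4P = (2, 12)


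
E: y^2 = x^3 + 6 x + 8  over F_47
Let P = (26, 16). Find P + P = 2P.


Doubling: s = (3 x1^2 + a) / (2 y1)
s = (3*26^2 + 6) / (2*16) mod 47 = 43
x3 = s^2 - 2 x1 mod 47 = 43^2 - 2*26 = 11
y3 = s (x1 - x3) - y1 mod 47 = 43 * (26 - 11) - 16 = 18

2P = (11, 18)


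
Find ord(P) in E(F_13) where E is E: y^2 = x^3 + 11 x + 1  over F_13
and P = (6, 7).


Compute successive multiples of P until we hit O:
  1P = (6, 7)
  2P = (5, 8)
  3P = (3, 3)
  4P = (0, 1)
  5P = (8, 4)
  6P = (11, 7)
  7P = (9, 6)
  8P = (1, 0)
  ... (continuing to 16P)
  16P = O

ord(P) = 16


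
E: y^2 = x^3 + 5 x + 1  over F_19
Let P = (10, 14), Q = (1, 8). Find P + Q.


P != Q, so use the chord formula.
s = (y2 - y1) / (x2 - x1) = (13) / (10) mod 19 = 7
x3 = s^2 - x1 - x2 mod 19 = 7^2 - 10 - 1 = 0
y3 = s (x1 - x3) - y1 mod 19 = 7 * (10 - 0) - 14 = 18

P + Q = (0, 18)


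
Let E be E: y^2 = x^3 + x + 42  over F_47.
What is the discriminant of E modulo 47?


4 a^3 + 27 b^2 = 4*1^3 + 27*42^2 = 4 + 47628 = 47632
Delta = -16 * (47632) = -762112
Delta mod 47 = 40

Delta = 40 (mod 47)


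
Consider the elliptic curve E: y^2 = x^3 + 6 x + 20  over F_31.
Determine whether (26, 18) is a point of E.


Check whether y^2 = x^3 + 6 x + 20 (mod 31) for (x, y) = (26, 18).
LHS: y^2 = 18^2 mod 31 = 14
RHS: x^3 + 6 x + 20 = 26^3 + 6*26 + 20 mod 31 = 20
LHS != RHS

No, not on the curve


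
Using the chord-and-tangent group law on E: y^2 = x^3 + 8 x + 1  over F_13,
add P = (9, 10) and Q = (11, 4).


P != Q, so use the chord formula.
s = (y2 - y1) / (x2 - x1) = (7) / (2) mod 13 = 10
x3 = s^2 - x1 - x2 mod 13 = 10^2 - 9 - 11 = 2
y3 = s (x1 - x3) - y1 mod 13 = 10 * (9 - 2) - 10 = 8

P + Q = (2, 8)


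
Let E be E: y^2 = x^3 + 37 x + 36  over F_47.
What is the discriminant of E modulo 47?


4 a^3 + 27 b^2 = 4*37^3 + 27*36^2 = 202612 + 34992 = 237604
Delta = -16 * (237604) = -3801664
Delta mod 47 = 25

Delta = 25 (mod 47)


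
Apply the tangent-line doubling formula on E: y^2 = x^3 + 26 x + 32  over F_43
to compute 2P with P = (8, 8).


Doubling: s = (3 x1^2 + a) / (2 y1)
s = (3*8^2 + 26) / (2*8) mod 43 = 19
x3 = s^2 - 2 x1 mod 43 = 19^2 - 2*8 = 1
y3 = s (x1 - x3) - y1 mod 43 = 19 * (8 - 1) - 8 = 39

2P = (1, 39)


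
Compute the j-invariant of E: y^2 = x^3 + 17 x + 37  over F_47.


Delta = -16(4 a^3 + 27 b^2) mod 47 = 38
-1728 * (4 a)^3 = -1728 * (4*17)^3 mod 47 = 22
j = 22 * 38^(-1) mod 47 = 8

j = 8 (mod 47)


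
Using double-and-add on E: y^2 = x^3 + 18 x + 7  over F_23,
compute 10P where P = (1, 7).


k = 10 = 1010_2 (binary, LSB first: 0101)
Double-and-add from P = (1, 7):
  bit 0 = 0: acc unchanged = O
  bit 1 = 1: acc = O + (6, 20) = (6, 20)
  bit 2 = 0: acc unchanged = (6, 20)
  bit 3 = 1: acc = (6, 20) + (19, 20) = (21, 3)

10P = (21, 3)


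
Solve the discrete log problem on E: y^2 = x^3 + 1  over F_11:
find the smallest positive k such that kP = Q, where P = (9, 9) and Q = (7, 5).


Enumerate multiples of P until we hit Q = (7, 5):
  1P = (9, 9)
  2P = (2, 3)
  3P = (5, 7)
  4P = (0, 1)
  5P = (7, 5)
Match found at i = 5.

k = 5


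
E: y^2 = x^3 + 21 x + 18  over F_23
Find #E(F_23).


For each x in F_23, count y with y^2 = x^3 + 21 x + 18 mod 23:
  x = 0: RHS = 18, y in [8, 15]  -> 2 point(s)
  x = 3: RHS = 16, y in [4, 19]  -> 2 point(s)
  x = 5: RHS = 18, y in [8, 15]  -> 2 point(s)
  x = 7: RHS = 2, y in [5, 18]  -> 2 point(s)
  x = 8: RHS = 8, y in [10, 13]  -> 2 point(s)
  x = 9: RHS = 16, y in [4, 19]  -> 2 point(s)
  x = 10: RHS = 9, y in [3, 20]  -> 2 point(s)
  x = 11: RHS = 16, y in [4, 19]  -> 2 point(s)
  x = 13: RHS = 4, y in [2, 21]  -> 2 point(s)
  x = 18: RHS = 18, y in [8, 15]  -> 2 point(s)
  x = 19: RHS = 8, y in [10, 13]  -> 2 point(s)
Affine points: 22. Add the point at infinity: total = 23.

#E(F_23) = 23


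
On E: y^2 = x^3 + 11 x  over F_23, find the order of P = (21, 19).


Compute successive multiples of P until we hit O:
  1P = (21, 19)
  2P = (4, 4)
  3P = (10, 11)
  4P = (18, 2)
  5P = (11, 7)
  6P = (9, 0)
  7P = (11, 16)
  8P = (18, 21)
  ... (continuing to 12P)
  12P = O

ord(P) = 12


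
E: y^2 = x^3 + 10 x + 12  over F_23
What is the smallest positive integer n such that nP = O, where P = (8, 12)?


Compute successive multiples of P until we hit O:
  1P = (8, 12)
  2P = (9, 16)
  3P = (22, 1)
  4P = (5, 7)
  5P = (0, 9)
  6P = (4, 1)
  7P = (20, 1)
  8P = (19, 0)
  ... (continuing to 16P)
  16P = O

ord(P) = 16


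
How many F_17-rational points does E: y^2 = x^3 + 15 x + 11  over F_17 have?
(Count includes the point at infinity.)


For each x in F_17, count y with y^2 = x^3 + 15 x + 11 mod 17:
  x = 2: RHS = 15, y in [7, 10]  -> 2 point(s)
  x = 3: RHS = 15, y in [7, 10]  -> 2 point(s)
  x = 4: RHS = 16, y in [4, 13]  -> 2 point(s)
  x = 7: RHS = 0, y in [0]  -> 1 point(s)
  x = 9: RHS = 8, y in [5, 12]  -> 2 point(s)
  x = 12: RHS = 15, y in [7, 10]  -> 2 point(s)
Affine points: 11. Add the point at infinity: total = 12.

#E(F_17) = 12


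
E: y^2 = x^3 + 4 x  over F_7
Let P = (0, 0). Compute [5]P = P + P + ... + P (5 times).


k = 5 = 101_2 (binary, LSB first: 101)
Double-and-add from P = (0, 0):
  bit 0 = 1: acc = O + (0, 0) = (0, 0)
  bit 1 = 0: acc unchanged = (0, 0)
  bit 2 = 1: acc = (0, 0) + O = (0, 0)

5P = (0, 0)


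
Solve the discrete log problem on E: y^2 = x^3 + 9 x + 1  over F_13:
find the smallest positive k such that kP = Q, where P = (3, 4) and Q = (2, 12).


Enumerate multiples of P until we hit Q = (2, 12):
  1P = (3, 4)
  2P = (11, 12)
  3P = (0, 12)
  4P = (7, 11)
  5P = (2, 1)
  6P = (4, 6)
  7P = (10, 8)
  8P = (12, 2)
  9P = (8, 0)
  10P = (12, 11)
  11P = (10, 5)
  12P = (4, 7)
  13P = (2, 12)
Match found at i = 13.

k = 13


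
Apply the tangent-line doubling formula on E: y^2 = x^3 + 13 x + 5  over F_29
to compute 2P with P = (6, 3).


Doubling: s = (3 x1^2 + a) / (2 y1)
s = (3*6^2 + 13) / (2*3) mod 29 = 25
x3 = s^2 - 2 x1 mod 29 = 25^2 - 2*6 = 4
y3 = s (x1 - x3) - y1 mod 29 = 25 * (6 - 4) - 3 = 18

2P = (4, 18)


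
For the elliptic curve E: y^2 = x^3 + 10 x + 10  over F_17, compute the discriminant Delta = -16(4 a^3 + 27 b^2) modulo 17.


4 a^3 + 27 b^2 = 4*10^3 + 27*10^2 = 4000 + 2700 = 6700
Delta = -16 * (6700) = -107200
Delta mod 17 = 2

Delta = 2 (mod 17)


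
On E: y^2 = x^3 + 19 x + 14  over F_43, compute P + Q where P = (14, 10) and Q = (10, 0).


P != Q, so use the chord formula.
s = (y2 - y1) / (x2 - x1) = (33) / (39) mod 43 = 24
x3 = s^2 - x1 - x2 mod 43 = 24^2 - 14 - 10 = 36
y3 = s (x1 - x3) - y1 mod 43 = 24 * (14 - 36) - 10 = 21

P + Q = (36, 21)


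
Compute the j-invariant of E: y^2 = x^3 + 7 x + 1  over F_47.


Delta = -16(4 a^3 + 27 b^2) mod 47 = 35
-1728 * (4 a)^3 = -1728 * (4*7)^3 mod 47 = 33
j = 33 * 35^(-1) mod 47 = 9

j = 9 (mod 47)


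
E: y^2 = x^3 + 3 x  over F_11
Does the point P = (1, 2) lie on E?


Check whether y^2 = x^3 + 3 x + 0 (mod 11) for (x, y) = (1, 2).
LHS: y^2 = 2^2 mod 11 = 4
RHS: x^3 + 3 x + 0 = 1^3 + 3*1 + 0 mod 11 = 4
LHS = RHS

Yes, on the curve


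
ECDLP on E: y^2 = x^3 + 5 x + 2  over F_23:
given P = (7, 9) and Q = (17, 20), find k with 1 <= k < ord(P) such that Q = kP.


Enumerate multiples of P until we hit Q = (17, 20):
  1P = (7, 9)
  2P = (15, 18)
  3P = (17, 20)
Match found at i = 3.

k = 3


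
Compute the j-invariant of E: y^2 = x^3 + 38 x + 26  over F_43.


Delta = -16(4 a^3 + 27 b^2) mod 43 = 26
-1728 * (4 a)^3 = -1728 * (4*38)^3 mod 43 = 16
j = 16 * 26^(-1) mod 43 = 37

j = 37 (mod 43)


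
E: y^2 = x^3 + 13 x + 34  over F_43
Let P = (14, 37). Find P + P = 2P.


Doubling: s = (3 x1^2 + a) / (2 y1)
s = (3*14^2 + 13) / (2*37) mod 43 = 18
x3 = s^2 - 2 x1 mod 43 = 18^2 - 2*14 = 38
y3 = s (x1 - x3) - y1 mod 43 = 18 * (14 - 38) - 37 = 4

2P = (38, 4)


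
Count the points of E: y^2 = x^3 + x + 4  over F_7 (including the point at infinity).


For each x in F_7, count y with y^2 = x^3 + 1 x + 4 mod 7:
  x = 0: RHS = 4, y in [2, 5]  -> 2 point(s)
  x = 2: RHS = 0, y in [0]  -> 1 point(s)
  x = 4: RHS = 2, y in [3, 4]  -> 2 point(s)
  x = 5: RHS = 1, y in [1, 6]  -> 2 point(s)
  x = 6: RHS = 2, y in [3, 4]  -> 2 point(s)
Affine points: 9. Add the point at infinity: total = 10.

#E(F_7) = 10


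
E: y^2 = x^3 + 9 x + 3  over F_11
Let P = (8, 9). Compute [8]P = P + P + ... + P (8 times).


k = 8 = 1000_2 (binary, LSB first: 0001)
Double-and-add from P = (8, 9):
  bit 0 = 0: acc unchanged = O
  bit 1 = 0: acc unchanged = O
  bit 2 = 0: acc unchanged = O
  bit 3 = 1: acc = O + (4, 9) = (4, 9)

8P = (4, 9)


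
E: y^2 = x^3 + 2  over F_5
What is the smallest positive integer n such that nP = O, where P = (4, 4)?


Compute successive multiples of P until we hit O:
  1P = (4, 4)
  2P = (3, 2)
  3P = (2, 0)
  4P = (3, 3)
  5P = (4, 1)
  6P = O

ord(P) = 6


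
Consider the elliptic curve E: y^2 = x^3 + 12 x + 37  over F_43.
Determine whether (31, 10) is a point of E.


Check whether y^2 = x^3 + 12 x + 37 (mod 43) for (x, y) = (31, 10).
LHS: y^2 = 10^2 mod 43 = 14
RHS: x^3 + 12 x + 37 = 31^3 + 12*31 + 37 mod 43 = 14
LHS = RHS

Yes, on the curve


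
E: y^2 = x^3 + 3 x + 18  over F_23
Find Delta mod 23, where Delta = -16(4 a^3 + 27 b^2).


4 a^3 + 27 b^2 = 4*3^3 + 27*18^2 = 108 + 8748 = 8856
Delta = -16 * (8856) = -141696
Delta mod 23 = 7

Delta = 7 (mod 23)


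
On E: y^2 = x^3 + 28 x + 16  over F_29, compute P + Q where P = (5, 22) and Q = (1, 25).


P != Q, so use the chord formula.
s = (y2 - y1) / (x2 - x1) = (3) / (25) mod 29 = 21
x3 = s^2 - x1 - x2 mod 29 = 21^2 - 5 - 1 = 0
y3 = s (x1 - x3) - y1 mod 29 = 21 * (5 - 0) - 22 = 25

P + Q = (0, 25)


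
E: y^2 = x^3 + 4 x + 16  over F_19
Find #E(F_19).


For each x in F_19, count y with y^2 = x^3 + 4 x + 16 mod 19:
  x = 0: RHS = 16, y in [4, 15]  -> 2 point(s)
  x = 3: RHS = 17, y in [6, 13]  -> 2 point(s)
  x = 4: RHS = 1, y in [1, 18]  -> 2 point(s)
  x = 5: RHS = 9, y in [3, 16]  -> 2 point(s)
  x = 6: RHS = 9, y in [3, 16]  -> 2 point(s)
  x = 7: RHS = 7, y in [8, 11]  -> 2 point(s)
  x = 8: RHS = 9, y in [3, 16]  -> 2 point(s)
  x = 10: RHS = 11, y in [7, 12]  -> 2 point(s)
  x = 11: RHS = 4, y in [2, 17]  -> 2 point(s)
  x = 12: RHS = 6, y in [5, 14]  -> 2 point(s)
  x = 13: RHS = 4, y in [2, 17]  -> 2 point(s)
  x = 14: RHS = 4, y in [2, 17]  -> 2 point(s)
  x = 17: RHS = 0, y in [0]  -> 1 point(s)
  x = 18: RHS = 11, y in [7, 12]  -> 2 point(s)
Affine points: 27. Add the point at infinity: total = 28.

#E(F_19) = 28


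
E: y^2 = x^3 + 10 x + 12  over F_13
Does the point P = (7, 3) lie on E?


Check whether y^2 = x^3 + 10 x + 12 (mod 13) for (x, y) = (7, 3).
LHS: y^2 = 3^2 mod 13 = 9
RHS: x^3 + 10 x + 12 = 7^3 + 10*7 + 12 mod 13 = 9
LHS = RHS

Yes, on the curve


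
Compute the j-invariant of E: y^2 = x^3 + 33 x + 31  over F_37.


Delta = -16(4 a^3 + 27 b^2) mod 37 = 14
-1728 * (4 a)^3 = -1728 * (4*33)^3 mod 37 = 10
j = 10 * 14^(-1) mod 37 = 6

j = 6 (mod 37)


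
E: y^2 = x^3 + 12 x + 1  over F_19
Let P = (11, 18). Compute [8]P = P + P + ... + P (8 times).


k = 8 = 1000_2 (binary, LSB first: 0001)
Double-and-add from P = (11, 18):
  bit 0 = 0: acc unchanged = O
  bit 1 = 0: acc unchanged = O
  bit 2 = 0: acc unchanged = O
  bit 3 = 1: acc = O + (0, 18) = (0, 18)

8P = (0, 18)


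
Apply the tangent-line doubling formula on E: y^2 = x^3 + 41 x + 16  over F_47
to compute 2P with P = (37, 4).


Doubling: s = (3 x1^2 + a) / (2 y1)
s = (3*37^2 + 41) / (2*4) mod 47 = 25
x3 = s^2 - 2 x1 mod 47 = 25^2 - 2*37 = 34
y3 = s (x1 - x3) - y1 mod 47 = 25 * (37 - 34) - 4 = 24

2P = (34, 24)


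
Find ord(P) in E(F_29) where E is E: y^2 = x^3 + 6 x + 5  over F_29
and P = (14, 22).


Compute successive multiples of P until we hit O:
  1P = (14, 22)
  2P = (2, 24)
  3P = (9, 11)
  4P = (12, 23)
  5P = (25, 27)
  6P = (24, 13)
  7P = (24, 16)
  8P = (25, 2)
  ... (continuing to 13P)
  13P = O

ord(P) = 13


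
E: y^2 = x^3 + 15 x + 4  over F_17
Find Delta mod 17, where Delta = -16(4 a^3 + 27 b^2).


4 a^3 + 27 b^2 = 4*15^3 + 27*4^2 = 13500 + 432 = 13932
Delta = -16 * (13932) = -222912
Delta mod 17 = 9

Delta = 9 (mod 17)


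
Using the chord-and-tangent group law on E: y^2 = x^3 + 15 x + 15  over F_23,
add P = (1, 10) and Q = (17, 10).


P != Q, so use the chord formula.
s = (y2 - y1) / (x2 - x1) = (0) / (16) mod 23 = 0
x3 = s^2 - x1 - x2 mod 23 = 0^2 - 1 - 17 = 5
y3 = s (x1 - x3) - y1 mod 23 = 0 * (1 - 5) - 10 = 13

P + Q = (5, 13)


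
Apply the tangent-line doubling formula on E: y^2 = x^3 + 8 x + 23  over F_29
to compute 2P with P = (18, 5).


Doubling: s = (3 x1^2 + a) / (2 y1)
s = (3*18^2 + 8) / (2*5) mod 29 = 11
x3 = s^2 - 2 x1 mod 29 = 11^2 - 2*18 = 27
y3 = s (x1 - x3) - y1 mod 29 = 11 * (18 - 27) - 5 = 12

2P = (27, 12)


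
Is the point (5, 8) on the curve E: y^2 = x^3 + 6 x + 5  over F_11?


Check whether y^2 = x^3 + 6 x + 5 (mod 11) for (x, y) = (5, 8).
LHS: y^2 = 8^2 mod 11 = 9
RHS: x^3 + 6 x + 5 = 5^3 + 6*5 + 5 mod 11 = 6
LHS != RHS

No, not on the curve


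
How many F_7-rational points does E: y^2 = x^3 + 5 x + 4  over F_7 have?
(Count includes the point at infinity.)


For each x in F_7, count y with y^2 = x^3 + 5 x + 4 mod 7:
  x = 0: RHS = 4, y in [2, 5]  -> 2 point(s)
  x = 2: RHS = 1, y in [1, 6]  -> 2 point(s)
  x = 3: RHS = 4, y in [2, 5]  -> 2 point(s)
  x = 4: RHS = 4, y in [2, 5]  -> 2 point(s)
  x = 5: RHS = 0, y in [0]  -> 1 point(s)
Affine points: 9. Add the point at infinity: total = 10.

#E(F_7) = 10


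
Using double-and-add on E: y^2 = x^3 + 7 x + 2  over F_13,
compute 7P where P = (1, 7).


k = 7 = 111_2 (binary, LSB first: 111)
Double-and-add from P = (1, 7):
  bit 0 = 1: acc = O + (1, 7) = (1, 7)
  bit 1 = 1: acc = (1, 7) + (7, 11) = (4, 4)
  bit 2 = 1: acc = (4, 4) + (9, 1) = (4, 9)

7P = (4, 9)


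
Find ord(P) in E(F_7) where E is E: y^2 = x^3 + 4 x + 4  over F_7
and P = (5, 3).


Compute successive multiples of P until we hit O:
  1P = (5, 3)
  2P = (1, 3)
  3P = (1, 4)
  4P = (5, 4)
  5P = O

ord(P) = 5


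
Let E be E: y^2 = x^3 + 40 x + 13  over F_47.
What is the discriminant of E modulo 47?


4 a^3 + 27 b^2 = 4*40^3 + 27*13^2 = 256000 + 4563 = 260563
Delta = -16 * (260563) = -4169008
Delta mod 47 = 33

Delta = 33 (mod 47)


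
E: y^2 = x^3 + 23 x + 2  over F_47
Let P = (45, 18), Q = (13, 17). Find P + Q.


P != Q, so use the chord formula.
s = (y2 - y1) / (x2 - x1) = (46) / (15) mod 47 = 25
x3 = s^2 - x1 - x2 mod 47 = 25^2 - 45 - 13 = 3
y3 = s (x1 - x3) - y1 mod 47 = 25 * (45 - 3) - 18 = 45

P + Q = (3, 45)


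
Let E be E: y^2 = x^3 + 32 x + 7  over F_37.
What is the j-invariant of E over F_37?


Delta = -16(4 a^3 + 27 b^2) mod 37 = 4
-1728 * (4 a)^3 = -1728 * (4*32)^3 mod 37 = 23
j = 23 * 4^(-1) mod 37 = 15

j = 15 (mod 37)


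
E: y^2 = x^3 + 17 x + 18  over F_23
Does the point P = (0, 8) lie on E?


Check whether y^2 = x^3 + 17 x + 18 (mod 23) for (x, y) = (0, 8).
LHS: y^2 = 8^2 mod 23 = 18
RHS: x^3 + 17 x + 18 = 0^3 + 17*0 + 18 mod 23 = 18
LHS = RHS

Yes, on the curve


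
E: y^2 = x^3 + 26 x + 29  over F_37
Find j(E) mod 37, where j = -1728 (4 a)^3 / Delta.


Delta = -16(4 a^3 + 27 b^2) mod 37 = 1
-1728 * (4 a)^3 = -1728 * (4*26)^3 mod 37 = 1
j = 1 * 1^(-1) mod 37 = 1

j = 1 (mod 37)


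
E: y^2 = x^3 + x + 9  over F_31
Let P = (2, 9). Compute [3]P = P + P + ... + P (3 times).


k = 3 = 11_2 (binary, LSB first: 11)
Double-and-add from P = (2, 9):
  bit 0 = 1: acc = O + (2, 9) = (2, 9)
  bit 1 = 1: acc = (2, 9) + (28, 17) = (11, 24)

3P = (11, 24)


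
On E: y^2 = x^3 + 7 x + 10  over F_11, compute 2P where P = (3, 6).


Doubling: s = (3 x1^2 + a) / (2 y1)
s = (3*3^2 + 7) / (2*6) mod 11 = 1
x3 = s^2 - 2 x1 mod 11 = 1^2 - 2*3 = 6
y3 = s (x1 - x3) - y1 mod 11 = 1 * (3 - 6) - 6 = 2

2P = (6, 2)


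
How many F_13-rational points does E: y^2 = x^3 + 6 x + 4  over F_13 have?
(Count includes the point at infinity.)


For each x in F_13, count y with y^2 = x^3 + 6 x + 4 mod 13:
  x = 0: RHS = 4, y in [2, 11]  -> 2 point(s)
  x = 3: RHS = 10, y in [6, 7]  -> 2 point(s)
  x = 4: RHS = 1, y in [1, 12]  -> 2 point(s)
  x = 5: RHS = 3, y in [4, 9]  -> 2 point(s)
  x = 6: RHS = 9, y in [3, 10]  -> 2 point(s)
  x = 7: RHS = 12, y in [5, 8]  -> 2 point(s)
  x = 11: RHS = 10, y in [6, 7]  -> 2 point(s)
  x = 12: RHS = 10, y in [6, 7]  -> 2 point(s)
Affine points: 16. Add the point at infinity: total = 17.

#E(F_13) = 17


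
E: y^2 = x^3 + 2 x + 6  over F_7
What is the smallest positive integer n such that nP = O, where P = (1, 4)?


Compute successive multiples of P until we hit O:
  1P = (1, 4)
  2P = (2, 5)
  3P = (5, 6)
  4P = (3, 2)
  5P = (4, 6)
  6P = (4, 1)
  7P = (3, 5)
  8P = (5, 1)
  ... (continuing to 11P)
  11P = O

ord(P) = 11


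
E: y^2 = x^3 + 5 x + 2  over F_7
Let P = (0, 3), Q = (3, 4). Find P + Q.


P != Q, so use the chord formula.
s = (y2 - y1) / (x2 - x1) = (1) / (3) mod 7 = 5
x3 = s^2 - x1 - x2 mod 7 = 5^2 - 0 - 3 = 1
y3 = s (x1 - x3) - y1 mod 7 = 5 * (0 - 1) - 3 = 6

P + Q = (1, 6)


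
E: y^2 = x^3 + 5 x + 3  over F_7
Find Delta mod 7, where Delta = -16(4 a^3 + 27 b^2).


4 a^3 + 27 b^2 = 4*5^3 + 27*3^2 = 500 + 243 = 743
Delta = -16 * (743) = -11888
Delta mod 7 = 5

Delta = 5 (mod 7)


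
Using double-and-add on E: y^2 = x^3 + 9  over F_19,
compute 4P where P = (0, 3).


k = 4 = 100_2 (binary, LSB first: 001)
Double-and-add from P = (0, 3):
  bit 0 = 0: acc unchanged = O
  bit 1 = 0: acc unchanged = O
  bit 2 = 1: acc = O + (0, 3) = (0, 3)

4P = (0, 3)


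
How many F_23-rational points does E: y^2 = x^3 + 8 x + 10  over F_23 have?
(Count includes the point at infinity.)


For each x in F_23, count y with y^2 = x^3 + 8 x + 10 mod 23:
  x = 7: RHS = 18, y in [8, 15]  -> 2 point(s)
  x = 9: RHS = 6, y in [11, 12]  -> 2 point(s)
  x = 10: RHS = 9, y in [3, 20]  -> 2 point(s)
  x = 11: RHS = 3, y in [7, 16]  -> 2 point(s)
  x = 15: RHS = 9, y in [3, 20]  -> 2 point(s)
  x = 16: RHS = 2, y in [5, 18]  -> 2 point(s)
  x = 18: RHS = 6, y in [11, 12]  -> 2 point(s)
  x = 19: RHS = 6, y in [11, 12]  -> 2 point(s)
  x = 21: RHS = 9, y in [3, 20]  -> 2 point(s)
  x = 22: RHS = 1, y in [1, 22]  -> 2 point(s)
Affine points: 20. Add the point at infinity: total = 21.

#E(F_23) = 21


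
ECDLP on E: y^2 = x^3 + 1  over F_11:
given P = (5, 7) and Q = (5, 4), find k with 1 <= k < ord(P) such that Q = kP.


Enumerate multiples of P until we hit Q = (5, 4):
  1P = (5, 7)
  2P = (10, 0)
  3P = (5, 4)
Match found at i = 3.

k = 3


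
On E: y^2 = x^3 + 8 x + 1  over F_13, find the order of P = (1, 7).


Compute successive multiples of P until we hit O:
  1P = (1, 7)
  2P = (2, 8)
  3P = (11, 9)
  4P = (0, 1)
  5P = (9, 10)
  6P = (7, 7)
  7P = (5, 6)
  8P = (3, 0)
  ... (continuing to 16P)
  16P = O

ord(P) = 16
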